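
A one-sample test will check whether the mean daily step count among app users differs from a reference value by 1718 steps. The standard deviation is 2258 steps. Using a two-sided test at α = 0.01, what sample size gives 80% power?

For a one-sample z-test, n = ((z_{α/2} + z_β)·σ/δ)².
z_{α/2} = 2.576 (two-sided α = 0.01); z_β = 0.842 (power 80% → β = 0.2).
n = (3.418 × 2258 / 1718)² = 20.18
Round up: n = 21.

n = 21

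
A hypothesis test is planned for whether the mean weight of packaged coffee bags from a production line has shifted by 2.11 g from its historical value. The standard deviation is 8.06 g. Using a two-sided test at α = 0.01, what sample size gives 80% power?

For a one-sample z-test, n = ((z_{α/2} + z_β)·σ/δ)².
z_{α/2} = 2.576 (two-sided α = 0.01); z_β = 0.842 (power 80% → β = 0.2).
n = (3.418 × 8.06 / 2.11)² = 170.47
Round up: n = 171.

n = 171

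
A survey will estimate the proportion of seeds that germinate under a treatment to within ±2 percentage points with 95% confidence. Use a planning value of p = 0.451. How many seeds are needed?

2378

For a proportion with margin E = 0.02 at 95% confidence, z = 1.960.
n = p̂(1−p̂)(z/E)² = 0.451 × 0.549 × (1.960/0.02)² = 2377.94
Round up: n = 2378.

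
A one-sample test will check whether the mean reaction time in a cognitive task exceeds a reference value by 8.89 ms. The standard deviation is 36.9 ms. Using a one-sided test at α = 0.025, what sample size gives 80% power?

n = 136

For a one-sample z-test, n = ((z_α + z_β)·σ/δ)².
z_α = 1.960 (one-sided α = 0.025); z_β = 0.842 (power 80% → β = 0.2).
n = (2.802 × 36.9 / 8.89)² = 135.27
Round up: n = 136.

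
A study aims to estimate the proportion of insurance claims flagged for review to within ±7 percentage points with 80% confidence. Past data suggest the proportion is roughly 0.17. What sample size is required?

For a proportion with margin E = 0.07 at 80% confidence, z = 1.282.
n = p̂(1−p̂)(z/E)² = 0.17 × 0.83 × (1.282/0.07)² = 47.33
Round up: n = 48.

48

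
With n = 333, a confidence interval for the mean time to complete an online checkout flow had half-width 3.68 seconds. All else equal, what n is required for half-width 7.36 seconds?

n = 84

Margin of error scales as 1/√n, so n₂ = n₁·(E₁/E₂)².
n₂ = 333 × (3.68/7.36)² = 333 × 0.25 = 83.25
Round up: n₂ = 84.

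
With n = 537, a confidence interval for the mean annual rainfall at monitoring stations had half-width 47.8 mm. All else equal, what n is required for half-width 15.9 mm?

Margin of error scales as 1/√n, so n₂ = n₁·(E₁/E₂)².
n₂ = 537 × (47.8/15.9)² = 537 × 9.038 = 4853.41
Round up: n₂ = 4854.

n = 4854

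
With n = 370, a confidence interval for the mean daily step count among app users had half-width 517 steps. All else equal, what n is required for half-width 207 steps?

Margin of error scales as 1/√n, so n₂ = n₁·(E₁/E₂)².
n₂ = 370 × (517/207)² = 370 × 6.238 = 2308.06
Round up: n₂ = 2309.

2309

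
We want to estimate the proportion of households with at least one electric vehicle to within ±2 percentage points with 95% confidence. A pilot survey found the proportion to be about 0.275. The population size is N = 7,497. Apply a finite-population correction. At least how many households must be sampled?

1526

For a proportion with margin E = 0.02 at 95% confidence, z = 1.960.
n = p̂(1−p̂)(z/E)² = 0.275 × 0.725 × (1.960/0.02)² = 1914.80 — call this n₀.
Finite-population correction with N = 7,497: n = n₀ / (1 + (n₀−1)/N) = 1914.80 / 1.255 = 1525.74
Round up: n = 1526.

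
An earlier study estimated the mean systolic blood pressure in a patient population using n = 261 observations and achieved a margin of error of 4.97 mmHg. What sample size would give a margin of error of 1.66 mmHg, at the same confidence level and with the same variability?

Margin of error scales as 1/√n, so n₂ = n₁·(E₁/E₂)².
n₂ = 261 × (4.97/1.66)² = 261 × 8.964 = 2339.60
Round up: n₂ = 2340.

n = 2340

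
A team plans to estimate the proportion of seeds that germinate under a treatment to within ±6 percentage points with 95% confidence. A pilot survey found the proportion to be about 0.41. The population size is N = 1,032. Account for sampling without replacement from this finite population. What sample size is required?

For a proportion with margin E = 0.06 at 95% confidence, z = 1.960.
n = p̂(1−p̂)(z/E)² = 0.41 × 0.59 × (1.960/0.06)² = 258.13 — call this n₀.
Finite-population correction with N = 1,032: n = n₀ / (1 + (n₀−1)/N) = 258.13 / 1.249 = 206.67
Round up: n = 207.

207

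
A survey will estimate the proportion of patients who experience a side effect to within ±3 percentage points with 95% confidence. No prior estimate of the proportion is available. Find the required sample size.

n = 1068

For a proportion with margin E = 0.03 at 95% confidence, z = 1.960.
With no prior estimate, use p = 0.5, which maximizes p(1−p) at 0.25.
n = 0.25 × (z/E)² = 0.25 × (1.960/0.03)² = 1067.11
Round up: n = 1068.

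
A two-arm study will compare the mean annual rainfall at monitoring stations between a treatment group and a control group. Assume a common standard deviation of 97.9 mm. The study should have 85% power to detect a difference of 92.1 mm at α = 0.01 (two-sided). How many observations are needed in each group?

30 per group

For two equal groups, n per group = 2·((z_{α/2} + z_β)·σ/δ)².
z_{α/2} = 2.576; z_β = 1.036 (power 85%).
n = 2 × (3.612 × 97.9 / 92.1)² = 2 × 14.74 = 29.48
Round up: n = 30 per group.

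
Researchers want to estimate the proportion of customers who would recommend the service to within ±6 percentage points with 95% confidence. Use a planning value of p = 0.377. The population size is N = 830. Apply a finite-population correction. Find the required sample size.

For a proportion with margin E = 0.06 at 95% confidence, z = 1.960.
n = p̂(1−p̂)(z/E)² = 0.377 × 0.623 × (1.960/0.06)² = 250.63 — call this n₀.
Finite-population correction with N = 830: n = n₀ / (1 + (n₀−1)/N) = 250.63 / 1.301 = 192.64
Round up: n = 193.

193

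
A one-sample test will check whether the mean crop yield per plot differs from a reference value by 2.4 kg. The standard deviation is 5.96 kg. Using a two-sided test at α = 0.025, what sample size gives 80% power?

For a one-sample z-test, n = ((z_{α/2} + z_β)·σ/δ)².
z_{α/2} = 2.241 (two-sided α = 0.025); z_β = 0.842 (power 80% → β = 0.2).
n = (3.083 × 5.96 / 2.4)² = 58.62
Round up: n = 59.

59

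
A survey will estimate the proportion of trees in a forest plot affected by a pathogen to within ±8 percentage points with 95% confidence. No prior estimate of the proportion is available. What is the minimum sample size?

For a proportion with margin E = 0.08 at 95% confidence, z = 1.960.
With no prior estimate, use p = 0.5, which maximizes p(1−p) at 0.25.
n = 0.25 × (z/E)² = 0.25 × (1.960/0.08)² = 150.06
Round up: n = 151.

n = 151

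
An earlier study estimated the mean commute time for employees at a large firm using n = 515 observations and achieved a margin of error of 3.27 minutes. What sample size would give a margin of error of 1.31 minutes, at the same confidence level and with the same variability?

3209

Margin of error scales as 1/√n, so n₂ = n₁·(E₁/E₂)².
n₂ = 515 × (3.27/1.31)² = 515 × 6.231 = 3208.97
Round up: n₂ = 3209.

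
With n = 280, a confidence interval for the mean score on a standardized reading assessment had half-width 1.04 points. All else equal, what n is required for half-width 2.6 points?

45

Margin of error scales as 1/√n, so n₂ = n₁·(E₁/E₂)².
n₂ = 280 × (1.04/2.6)² = 280 × 0.16 = 44.80
Round up: n₂ = 45.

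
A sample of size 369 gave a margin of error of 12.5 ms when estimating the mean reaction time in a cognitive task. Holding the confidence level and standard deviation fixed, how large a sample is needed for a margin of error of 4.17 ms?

Margin of error scales as 1/√n, so n₂ = n₁·(E₁/E₂)².
n₂ = 369 × (12.5/4.17)² = 369 × 8.986 = 3315.83
Round up: n₂ = 3316.

3316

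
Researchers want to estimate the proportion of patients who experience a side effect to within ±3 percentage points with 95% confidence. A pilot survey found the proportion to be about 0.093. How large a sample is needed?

For a proportion with margin E = 0.03 at 95% confidence, z = 1.960.
n = p̂(1−p̂)(z/E)² = 0.093 × 0.907 × (1.960/0.03)² = 360.05
Round up: n = 361.

361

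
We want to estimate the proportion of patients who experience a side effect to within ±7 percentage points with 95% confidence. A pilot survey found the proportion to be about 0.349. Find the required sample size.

179

For a proportion with margin E = 0.07 at 95% confidence, z = 1.960.
n = p̂(1−p̂)(z/E)² = 0.349 × 0.651 × (1.960/0.07)² = 178.12
Round up: n = 179.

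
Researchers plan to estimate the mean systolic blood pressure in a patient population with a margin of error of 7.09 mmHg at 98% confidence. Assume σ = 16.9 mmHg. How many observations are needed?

n = 31

For a mean, the margin of error is E = z·σ/√n, so n = (zσ/E)².
At 98% confidence, z = 2.326.
n = (2.326 × 16.9 / 7.09)² = 30.74
Round up: n = 31.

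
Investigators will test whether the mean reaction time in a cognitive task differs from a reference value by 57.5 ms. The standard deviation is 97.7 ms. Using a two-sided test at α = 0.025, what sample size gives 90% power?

For a one-sample z-test, n = ((z_{α/2} + z_β)·σ/δ)².
z_{α/2} = 2.241 (two-sided α = 0.025); z_β = 1.282 (power 90% → β = 0.1).
n = (3.523 × 97.7 / 57.5)² = 35.83
Round up: n = 36.

n = 36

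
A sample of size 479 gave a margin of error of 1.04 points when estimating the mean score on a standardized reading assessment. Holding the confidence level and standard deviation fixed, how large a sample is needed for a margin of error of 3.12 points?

54

Margin of error scales as 1/√n, so n₂ = n₁·(E₁/E₂)².
n₂ = 479 × (1.04/3.12)² = 479 × 0.1111 = 53.22
Round up: n₂ = 54.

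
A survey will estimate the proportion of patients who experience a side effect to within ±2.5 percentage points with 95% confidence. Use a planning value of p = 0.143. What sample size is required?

For a proportion with margin E = 0.025 at 95% confidence, z = 1.960.
n = p̂(1−p̂)(z/E)² = 0.143 × 0.857 × (1.960/0.025)² = 753.27
Round up: n = 754.

754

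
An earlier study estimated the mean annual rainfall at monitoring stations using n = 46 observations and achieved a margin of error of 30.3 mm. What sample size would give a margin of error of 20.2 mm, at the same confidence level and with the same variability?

Margin of error scales as 1/√n, so n₂ = n₁·(E₁/E₂)².
n₂ = 46 × (30.3/20.2)² = 46 × 2.25 = 103.50
Round up: n₂ = 104.

104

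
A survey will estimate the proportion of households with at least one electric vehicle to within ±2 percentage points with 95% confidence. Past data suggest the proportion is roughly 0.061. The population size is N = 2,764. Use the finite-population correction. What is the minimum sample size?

459

For a proportion with margin E = 0.02 at 95% confidence, z = 1.960.
n = p̂(1−p̂)(z/E)² = 0.061 × 0.939 × (1.960/0.02)² = 550.11 — call this n₀.
Finite-population correction with N = 2,764: n = n₀ / (1 + (n₀−1)/N) = 550.11 / 1.199 = 458.81
Round up: n = 459.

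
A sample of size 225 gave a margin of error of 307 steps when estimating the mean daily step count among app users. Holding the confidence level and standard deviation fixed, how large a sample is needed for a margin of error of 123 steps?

Margin of error scales as 1/√n, so n₂ = n₁·(E₁/E₂)².
n₂ = 225 × (307/123)² = 225 × 6.23 = 1401.75
Round up: n₂ = 1402.

1402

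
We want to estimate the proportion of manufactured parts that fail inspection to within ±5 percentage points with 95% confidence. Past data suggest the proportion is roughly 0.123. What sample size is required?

n = 166

For a proportion with margin E = 0.05 at 95% confidence, z = 1.960.
n = p̂(1−p̂)(z/E)² = 0.123 × 0.877 × (1.960/0.05)² = 165.76
Round up: n = 166.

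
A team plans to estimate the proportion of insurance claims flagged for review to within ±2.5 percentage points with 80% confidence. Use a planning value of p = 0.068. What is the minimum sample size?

167

For a proportion with margin E = 0.025 at 80% confidence, z = 1.282.
n = p̂(1−p̂)(z/E)² = 0.068 × 0.932 × (1.282/0.025)² = 166.66
Round up: n = 167.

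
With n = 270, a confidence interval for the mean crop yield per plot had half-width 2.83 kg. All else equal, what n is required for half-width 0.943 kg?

n = 2432

Margin of error scales as 1/√n, so n₂ = n₁·(E₁/E₂)².
n₂ = 270 × (2.83/0.943)² = 270 × 9.006 = 2431.62
Round up: n₂ = 2432.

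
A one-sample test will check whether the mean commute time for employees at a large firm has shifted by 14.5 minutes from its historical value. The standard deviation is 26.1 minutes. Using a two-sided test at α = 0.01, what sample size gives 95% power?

For a one-sample z-test, n = ((z_{α/2} + z_β)·σ/δ)².
z_{α/2} = 2.576 (two-sided α = 0.01); z_β = 1.645 (power 95% → β = 0.05).
n = (4.221 × 26.1 / 14.5)² = 57.73
Round up: n = 58.

58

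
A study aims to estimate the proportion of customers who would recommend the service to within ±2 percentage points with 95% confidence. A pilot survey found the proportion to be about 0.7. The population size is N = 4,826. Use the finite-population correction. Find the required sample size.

For a proportion with margin E = 0.02 at 95% confidence, z = 1.960.
n = p̂(1−p̂)(z/E)² = 0.7 × 0.3 × (1.960/0.02)² = 2016.84 — call this n₀.
Finite-population correction with N = 4,826: n = n₀ / (1 + (n₀−1)/N) = 2016.84 / 1.418 = 1422.31
Round up: n = 1423.

n = 1423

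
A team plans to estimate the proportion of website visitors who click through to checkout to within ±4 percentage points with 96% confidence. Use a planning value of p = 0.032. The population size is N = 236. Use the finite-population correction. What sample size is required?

61

For a proportion with margin E = 0.04 at 96% confidence, z = 2.054.
n = p̂(1−p̂)(z/E)² = 0.032 × 0.968 × (2.054/0.04)² = 81.68 — call this n₀.
Finite-population correction with N = 236: n = n₀ / (1 + (n₀−1)/N) = 81.68 / 1.342 = 60.86
Round up: n = 61.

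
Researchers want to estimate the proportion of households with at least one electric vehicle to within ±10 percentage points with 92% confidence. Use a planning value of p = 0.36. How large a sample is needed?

For a proportion with margin E = 0.1 at 92% confidence, z = 1.751.
n = p̂(1−p̂)(z/E)² = 0.36 × 0.64 × (1.751/0.1)² = 70.64
Round up: n = 71.

n = 71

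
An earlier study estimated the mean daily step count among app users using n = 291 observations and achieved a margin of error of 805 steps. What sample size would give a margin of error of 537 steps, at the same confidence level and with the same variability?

Margin of error scales as 1/√n, so n₂ = n₁·(E₁/E₂)².
n₂ = 291 × (805/537)² = 291 × 2.247 = 653.88
Round up: n₂ = 654.

654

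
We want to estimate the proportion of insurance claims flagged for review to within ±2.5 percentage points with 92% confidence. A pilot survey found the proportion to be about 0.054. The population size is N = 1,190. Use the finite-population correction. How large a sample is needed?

208

For a proportion with margin E = 0.025 at 92% confidence, z = 1.751.
n = p̂(1−p̂)(z/E)² = 0.054 × 0.946 × (1.751/0.025)² = 250.60 — call this n₀.
Finite-population correction with N = 1,190: n = n₀ / (1 + (n₀−1)/N) = 250.60 / 1.21 = 207.11
Round up: n = 208.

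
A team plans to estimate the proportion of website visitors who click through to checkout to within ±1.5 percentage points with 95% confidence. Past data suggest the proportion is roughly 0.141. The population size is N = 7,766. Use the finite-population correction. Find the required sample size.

n = 1634

For a proportion with margin E = 0.015 at 95% confidence, z = 1.960.
n = p̂(1−p̂)(z/E)² = 0.141 × 0.859 × (1.960/0.015)² = 2067.96 — call this n₀.
Finite-population correction with N = 7,766: n = n₀ / (1 + (n₀−1)/N) = 2067.96 / 1.266 = 1633.46
Round up: n = 1634.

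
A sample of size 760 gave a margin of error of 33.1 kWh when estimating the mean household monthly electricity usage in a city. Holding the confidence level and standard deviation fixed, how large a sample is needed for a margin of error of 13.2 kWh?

4779

Margin of error scales as 1/√n, so n₂ = n₁·(E₁/E₂)².
n₂ = 760 × (33.1/13.2)² = 760 × 6.288 = 4778.88
Round up: n₂ = 4779.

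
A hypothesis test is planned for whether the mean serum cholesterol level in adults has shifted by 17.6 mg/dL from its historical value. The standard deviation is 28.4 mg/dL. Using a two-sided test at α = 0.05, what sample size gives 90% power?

28

For a one-sample z-test, n = ((z_{α/2} + z_β)·σ/δ)².
z_{α/2} = 1.960 (two-sided α = 0.05); z_β = 1.282 (power 90% → β = 0.1).
n = (3.242 × 28.4 / 17.6)² = 27.37
Round up: n = 28.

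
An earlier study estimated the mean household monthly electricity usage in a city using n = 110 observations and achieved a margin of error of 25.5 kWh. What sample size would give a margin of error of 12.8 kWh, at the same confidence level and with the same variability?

Margin of error scales as 1/√n, so n₂ = n₁·(E₁/E₂)².
n₂ = 110 × (25.5/12.8)² = 110 × 3.969 = 436.59
Round up: n₂ = 437.

437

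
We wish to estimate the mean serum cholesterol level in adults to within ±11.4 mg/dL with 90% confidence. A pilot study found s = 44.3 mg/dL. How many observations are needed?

41

For a mean, the margin of error is E = z·σ/√n, so n = (zσ/E)².
At 90% confidence, z = 1.645.
n = (1.645 × 44.3 / 11.4)² = 40.86
Round up: n = 41.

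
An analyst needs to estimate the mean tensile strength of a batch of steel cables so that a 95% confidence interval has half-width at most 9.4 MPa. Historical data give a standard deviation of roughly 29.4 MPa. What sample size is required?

38

For a mean, the margin of error is E = z·σ/√n, so n = (zσ/E)².
At 95% confidence, z = 1.960.
n = (1.960 × 29.4 / 9.4)² = 37.58
Round up: n = 38.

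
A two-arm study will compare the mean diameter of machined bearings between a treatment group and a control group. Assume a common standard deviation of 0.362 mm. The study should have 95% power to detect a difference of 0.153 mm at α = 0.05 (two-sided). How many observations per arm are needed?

For two equal groups, n per group = 2·((z_{α/2} + z_β)·σ/δ)².
z_{α/2} = 1.960; z_β = 1.645 (power 95%).
n = 2 × (3.605 × 0.362 / 0.153)² = 2 × 72.75 = 145.50
Round up: n = 146 per group.

146 per group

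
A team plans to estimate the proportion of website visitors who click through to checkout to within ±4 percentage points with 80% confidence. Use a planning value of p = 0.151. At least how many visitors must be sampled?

132

For a proportion with margin E = 0.04 at 80% confidence, z = 1.282.
n = p̂(1−p̂)(z/E)² = 0.151 × 0.849 × (1.282/0.04)² = 131.69
Round up: n = 132.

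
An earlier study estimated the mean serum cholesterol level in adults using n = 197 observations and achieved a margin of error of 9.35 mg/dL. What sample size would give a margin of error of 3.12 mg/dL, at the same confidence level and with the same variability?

Margin of error scales as 1/√n, so n₂ = n₁·(E₁/E₂)².
n₂ = 197 × (9.35/3.12)² = 197 × 8.981 = 1769.26
Round up: n₂ = 1770.

1770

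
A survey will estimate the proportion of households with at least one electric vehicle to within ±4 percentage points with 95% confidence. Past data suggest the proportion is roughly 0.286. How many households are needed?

For a proportion with margin E = 0.04 at 95% confidence, z = 1.960.
n = p̂(1−p̂)(z/E)² = 0.286 × 0.714 × (1.960/0.04)² = 490.29
Round up: n = 491.

491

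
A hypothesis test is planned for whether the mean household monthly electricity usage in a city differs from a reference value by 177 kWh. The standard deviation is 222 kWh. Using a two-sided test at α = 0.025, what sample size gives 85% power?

17

For a one-sample z-test, n = ((z_{α/2} + z_β)·σ/δ)².
z_{α/2} = 2.241 (two-sided α = 0.025); z_β = 1.036 (power 85% → β = 0.15).
n = (3.277 × 222 / 177)² = 16.89
Round up: n = 17.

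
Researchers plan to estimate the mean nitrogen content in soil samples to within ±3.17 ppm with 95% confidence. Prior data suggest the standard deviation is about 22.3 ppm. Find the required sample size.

n = 191

For a mean, the margin of error is E = z·σ/√n, so n = (zσ/E)².
At 95% confidence, z = 1.960.
n = (1.960 × 22.3 / 3.17)² = 190.11
Round up: n = 191.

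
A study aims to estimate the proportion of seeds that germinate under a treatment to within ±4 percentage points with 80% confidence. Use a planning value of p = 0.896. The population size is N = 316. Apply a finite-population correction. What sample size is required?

For a proportion with margin E = 0.04 at 80% confidence, z = 1.282.
n = p̂(1−p̂)(z/E)² = 0.896 × 0.104 × (1.282/0.04)² = 95.72 — call this n₀.
Finite-population correction with N = 316: n = n₀ / (1 + (n₀−1)/N) = 95.72 / 1.3 = 73.63
Round up: n = 74.

74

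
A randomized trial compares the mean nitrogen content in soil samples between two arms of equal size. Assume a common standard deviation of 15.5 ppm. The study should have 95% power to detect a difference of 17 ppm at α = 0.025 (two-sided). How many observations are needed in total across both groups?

For two equal groups, n per group = 2·((z_{α/2} + z_β)·σ/δ)².
z_{α/2} = 2.241; z_β = 1.645 (power 95%).
n = 2 × (3.886 × 15.5 / 17)² = 2 × 12.55 = 25.10
Round up: n = 26 per group.
Total across both groups: 2 × 26 = 52.

52 total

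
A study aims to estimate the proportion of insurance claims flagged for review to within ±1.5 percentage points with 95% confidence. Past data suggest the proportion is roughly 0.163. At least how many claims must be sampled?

2330

For a proportion with margin E = 0.015 at 95% confidence, z = 1.960.
n = p̂(1−p̂)(z/E)² = 0.163 × 0.837 × (1.960/0.015)² = 2329.39
Round up: n = 2330.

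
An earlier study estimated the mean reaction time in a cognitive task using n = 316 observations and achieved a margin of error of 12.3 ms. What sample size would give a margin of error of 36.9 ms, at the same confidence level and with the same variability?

Margin of error scales as 1/√n, so n₂ = n₁·(E₁/E₂)².
n₂ = 316 × (12.3/36.9)² = 316 × 0.1111 = 35.11
Round up: n₂ = 36.

36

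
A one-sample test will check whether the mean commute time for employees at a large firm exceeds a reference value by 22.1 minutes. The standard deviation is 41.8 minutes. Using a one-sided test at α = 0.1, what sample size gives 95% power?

For a one-sample z-test, n = ((z_α + z_β)·σ/δ)².
z_α = 1.282 (one-sided α = 0.1); z_β = 1.645 (power 95% → β = 0.05).
n = (2.927 × 41.8 / 22.1)² = 30.65
Round up: n = 31.

31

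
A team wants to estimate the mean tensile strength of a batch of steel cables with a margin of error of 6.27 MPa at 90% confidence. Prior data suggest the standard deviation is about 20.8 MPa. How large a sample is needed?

30

For a mean, the margin of error is E = z·σ/√n, so n = (zσ/E)².
At 90% confidence, z = 1.645.
n = (1.645 × 20.8 / 6.27)² = 29.78
Round up: n = 30.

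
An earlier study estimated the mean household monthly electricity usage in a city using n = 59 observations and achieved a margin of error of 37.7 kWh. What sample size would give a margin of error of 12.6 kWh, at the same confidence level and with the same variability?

529

Margin of error scales as 1/√n, so n₂ = n₁·(E₁/E₂)².
n₂ = 59 × (37.7/12.6)² = 59 × 8.952 = 528.17
Round up: n₂ = 529.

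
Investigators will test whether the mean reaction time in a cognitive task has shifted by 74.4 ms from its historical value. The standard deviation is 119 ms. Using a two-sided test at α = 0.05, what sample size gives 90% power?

For a one-sample z-test, n = ((z_{α/2} + z_β)·σ/δ)².
z_{α/2} = 1.960 (two-sided α = 0.05); z_β = 1.282 (power 90% → β = 0.1).
n = (3.242 × 119 / 74.4)² = 26.89
Round up: n = 27.

n = 27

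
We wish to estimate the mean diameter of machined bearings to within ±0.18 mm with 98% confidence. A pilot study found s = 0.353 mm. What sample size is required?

n = 21

For a mean, the margin of error is E = z·σ/√n, so n = (zσ/E)².
At 98% confidence, z = 2.326.
n = (2.326 × 0.353 / 0.18)² = 20.81
Round up: n = 21.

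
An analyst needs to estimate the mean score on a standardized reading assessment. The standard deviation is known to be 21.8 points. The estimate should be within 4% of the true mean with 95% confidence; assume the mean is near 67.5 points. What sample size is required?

For a mean, the margin of error is E = z·σ/√n, so n = (zσ/E)².
At 95% confidence, z = 1.960.
E = 4% of 67.5 = 2.7 points.
n = (1.960 × 21.8 / 2.7)² = 250.44
Round up: n = 251.

n = 251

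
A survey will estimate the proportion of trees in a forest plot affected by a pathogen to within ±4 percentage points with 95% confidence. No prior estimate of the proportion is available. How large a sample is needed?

601

For a proportion with margin E = 0.04 at 95% confidence, z = 1.960.
With no prior estimate, use p = 0.5, which maximizes p(1−p) at 0.25.
n = 0.25 × (z/E)² = 0.25 × (1.960/0.04)² = 600.25
Round up: n = 601.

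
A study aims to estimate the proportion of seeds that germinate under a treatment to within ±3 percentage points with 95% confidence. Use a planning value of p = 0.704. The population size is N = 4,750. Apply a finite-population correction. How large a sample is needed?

For a proportion with margin E = 0.03 at 95% confidence, z = 1.960.
n = p̂(1−p̂)(z/E)² = 0.704 × 0.296 × (1.960/0.03)² = 889.48 — call this n₀.
Finite-population correction with N = 4,750: n = n₀ / (1 + (n₀−1)/N) = 889.48 / 1.187 = 749.35
Round up: n = 750.

750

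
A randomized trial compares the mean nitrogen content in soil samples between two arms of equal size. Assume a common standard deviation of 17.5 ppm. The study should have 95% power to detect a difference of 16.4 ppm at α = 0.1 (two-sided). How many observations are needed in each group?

For two equal groups, n per group = 2·((z_{α/2} + z_β)·σ/δ)².
z_{α/2} = 1.645; z_β = 1.645 (power 95%).
n = 2 × (3.290 × 17.5 / 16.4)² = 2 × 12.32 = 24.64
Round up: n = 25 per group.

25 per group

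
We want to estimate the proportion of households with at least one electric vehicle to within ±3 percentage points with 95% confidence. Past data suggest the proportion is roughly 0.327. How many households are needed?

For a proportion with margin E = 0.03 at 95% confidence, z = 1.960.
n = p̂(1−p̂)(z/E)² = 0.327 × 0.673 × (1.960/0.03)² = 939.36
Round up: n = 940.

940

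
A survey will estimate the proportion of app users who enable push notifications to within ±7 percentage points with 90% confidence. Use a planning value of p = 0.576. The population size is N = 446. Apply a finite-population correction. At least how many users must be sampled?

104

For a proportion with margin E = 0.07 at 90% confidence, z = 1.645.
n = p̂(1−p̂)(z/E)² = 0.576 × 0.424 × (1.645/0.07)² = 134.87 — call this n₀.
Finite-population correction with N = 446: n = n₀ / (1 + (n₀−1)/N) = 134.87 / 1.3 = 103.75
Round up: n = 104.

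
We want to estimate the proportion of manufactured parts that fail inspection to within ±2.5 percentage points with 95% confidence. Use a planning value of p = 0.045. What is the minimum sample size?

For a proportion with margin E = 0.025 at 95% confidence, z = 1.960.
n = p̂(1−p̂)(z/E)² = 0.045 × 0.955 × (1.960/0.025)² = 264.15
Round up: n = 265.

n = 265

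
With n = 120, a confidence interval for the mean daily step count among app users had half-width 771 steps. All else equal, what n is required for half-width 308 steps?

Margin of error scales as 1/√n, so n₂ = n₁·(E₁/E₂)².
n₂ = 120 × (771/308)² = 120 × 6.266 = 751.92
Round up: n₂ = 752.

752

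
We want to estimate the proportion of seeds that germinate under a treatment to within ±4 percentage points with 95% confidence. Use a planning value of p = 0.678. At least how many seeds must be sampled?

525

For a proportion with margin E = 0.04 at 95% confidence, z = 1.960.
n = p̂(1−p̂)(z/E)² = 0.678 × 0.322 × (1.960/0.04)² = 524.18
Round up: n = 525.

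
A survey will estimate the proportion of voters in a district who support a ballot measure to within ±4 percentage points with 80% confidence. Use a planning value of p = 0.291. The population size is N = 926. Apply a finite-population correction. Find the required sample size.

n = 173

For a proportion with margin E = 0.04 at 80% confidence, z = 1.282.
n = p̂(1−p̂)(z/E)² = 0.291 × 0.709 × (1.282/0.04)² = 211.93 — call this n₀.
Finite-population correction with N = 926: n = n₀ / (1 + (n₀−1)/N) = 211.93 / 1.228 = 172.58
Round up: n = 173.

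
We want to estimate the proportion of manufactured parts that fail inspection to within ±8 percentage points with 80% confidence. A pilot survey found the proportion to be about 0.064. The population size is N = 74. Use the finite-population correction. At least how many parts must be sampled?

13

For a proportion with margin E = 0.08 at 80% confidence, z = 1.282.
n = p̂(1−p̂)(z/E)² = 0.064 × 0.936 × (1.282/0.08)² = 15.38 — call this n₀.
Finite-population correction with N = 74: n = n₀ / (1 + (n₀−1)/N) = 15.38 / 1.194 = 12.88
Round up: n = 13.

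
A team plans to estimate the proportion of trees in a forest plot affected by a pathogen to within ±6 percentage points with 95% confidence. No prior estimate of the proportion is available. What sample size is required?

267

For a proportion with margin E = 0.06 at 95% confidence, z = 1.960.
With no prior estimate, use p = 0.5, which maximizes p(1−p) at 0.25.
n = 0.25 × (z/E)² = 0.25 × (1.960/0.06)² = 266.78
Round up: n = 267.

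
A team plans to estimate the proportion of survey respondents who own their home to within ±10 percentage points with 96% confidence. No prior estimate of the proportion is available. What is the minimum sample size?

For a proportion with margin E = 0.1 at 96% confidence, z = 2.054.
With no prior estimate, use p = 0.5, which maximizes p(1−p) at 0.25.
n = 0.25 × (z/E)² = 0.25 × (2.054/0.1)² = 105.47
Round up: n = 106.

n = 106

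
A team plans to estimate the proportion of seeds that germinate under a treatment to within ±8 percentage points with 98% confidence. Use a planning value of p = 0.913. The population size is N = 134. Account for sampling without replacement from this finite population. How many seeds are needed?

For a proportion with margin E = 0.08 at 98% confidence, z = 2.326.
n = p̂(1−p̂)(z/E)² = 0.913 × 0.087 × (2.326/0.08)² = 67.15 — call this n₀.
Finite-population correction with N = 134: n = n₀ / (1 + (n₀−1)/N) = 67.15 / 1.494 = 44.95
Round up: n = 45.

45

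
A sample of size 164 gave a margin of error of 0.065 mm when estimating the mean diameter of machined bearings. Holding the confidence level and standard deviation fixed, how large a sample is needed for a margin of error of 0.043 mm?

Margin of error scales as 1/√n, so n₂ = n₁·(E₁/E₂)².
n₂ = 164 × (0.065/0.043)² = 164 × 2.285 = 374.74
Round up: n₂ = 375.

n = 375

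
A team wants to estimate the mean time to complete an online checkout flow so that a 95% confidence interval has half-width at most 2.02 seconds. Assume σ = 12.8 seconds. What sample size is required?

155

For a mean, the margin of error is E = z·σ/√n, so n = (zσ/E)².
At 95% confidence, z = 1.960.
n = (1.960 × 12.8 / 2.02)² = 154.25
Round up: n = 155.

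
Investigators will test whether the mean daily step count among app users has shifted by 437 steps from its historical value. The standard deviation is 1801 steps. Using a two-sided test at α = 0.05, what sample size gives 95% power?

For a one-sample z-test, n = ((z_{α/2} + z_β)·σ/δ)².
z_{α/2} = 1.960 (two-sided α = 0.05); z_β = 1.645 (power 95% → β = 0.05).
n = (3.605 × 1801 / 437)² = 220.74
Round up: n = 221.

221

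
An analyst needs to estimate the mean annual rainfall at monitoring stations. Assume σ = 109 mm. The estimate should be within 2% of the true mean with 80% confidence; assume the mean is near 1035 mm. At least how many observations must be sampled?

For a mean, the margin of error is E = z·σ/√n, so n = (zσ/E)².
At 80% confidence, z = 1.282.
E = 2% of 1035 = 20.7 mm.
n = (1.282 × 109 / 20.7)² = 45.57
Round up: n = 46.

46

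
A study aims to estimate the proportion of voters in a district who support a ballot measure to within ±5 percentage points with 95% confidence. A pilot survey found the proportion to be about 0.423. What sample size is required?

n = 376

For a proportion with margin E = 0.05 at 95% confidence, z = 1.960.
n = p̂(1−p̂)(z/E)² = 0.423 × 0.577 × (1.960/0.05)² = 375.05
Round up: n = 376.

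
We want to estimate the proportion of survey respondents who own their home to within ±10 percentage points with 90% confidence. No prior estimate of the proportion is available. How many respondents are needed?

For a proportion with margin E = 0.1 at 90% confidence, z = 1.645.
With no prior estimate, use p = 0.5, which maximizes p(1−p) at 0.25.
n = 0.25 × (z/E)² = 0.25 × (1.645/0.1)² = 67.65
Round up: n = 68.

n = 68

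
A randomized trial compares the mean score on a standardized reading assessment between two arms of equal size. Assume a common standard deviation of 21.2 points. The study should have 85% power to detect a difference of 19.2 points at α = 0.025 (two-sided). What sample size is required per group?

For two equal groups, n per group = 2·((z_{α/2} + z_β)·σ/δ)².
z_{α/2} = 2.241; z_β = 1.036 (power 85%).
n = 2 × (3.277 × 21.2 / 19.2)² = 2 × 13.09 = 26.18
Round up: n = 27 per group.

27 per group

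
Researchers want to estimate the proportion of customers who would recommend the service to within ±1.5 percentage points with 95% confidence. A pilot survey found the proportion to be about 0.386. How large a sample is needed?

For a proportion with margin E = 0.015 at 95% confidence, z = 1.960.
n = p̂(1−p̂)(z/E)² = 0.386 × 0.614 × (1.960/0.015)² = 4046.55
Round up: n = 4047.

n = 4047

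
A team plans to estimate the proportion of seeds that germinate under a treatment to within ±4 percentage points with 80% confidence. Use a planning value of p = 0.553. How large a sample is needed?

For a proportion with margin E = 0.04 at 80% confidence, z = 1.282.
n = p̂(1−p̂)(z/E)² = 0.553 × 0.447 × (1.282/0.04)² = 253.92
Round up: n = 254.

254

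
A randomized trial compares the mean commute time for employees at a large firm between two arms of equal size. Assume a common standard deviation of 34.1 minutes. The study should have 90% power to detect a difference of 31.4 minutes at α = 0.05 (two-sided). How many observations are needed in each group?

For two equal groups, n per group = 2·((z_{α/2} + z_β)·σ/δ)².
z_{α/2} = 1.960; z_β = 1.282 (power 90%).
n = 2 × (3.242 × 34.1 / 31.4)² = 2 × 12.40 = 24.80
Round up: n = 25 per group.

25 per group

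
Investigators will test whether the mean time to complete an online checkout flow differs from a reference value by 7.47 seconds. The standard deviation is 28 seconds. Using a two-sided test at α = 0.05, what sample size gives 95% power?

183

For a one-sample z-test, n = ((z_{α/2} + z_β)·σ/δ)².
z_{α/2} = 1.960 (two-sided α = 0.05); z_β = 1.645 (power 95% → β = 0.05).
n = (3.605 × 28 / 7.47)² = 182.59
Round up: n = 183.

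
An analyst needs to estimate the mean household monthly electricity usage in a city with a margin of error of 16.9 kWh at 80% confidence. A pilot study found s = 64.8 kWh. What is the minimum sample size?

For a mean, the margin of error is E = z·σ/√n, so n = (zσ/E)².
At 80% confidence, z = 1.282.
n = (1.282 × 64.8 / 16.9)² = 24.16
Round up: n = 25.

25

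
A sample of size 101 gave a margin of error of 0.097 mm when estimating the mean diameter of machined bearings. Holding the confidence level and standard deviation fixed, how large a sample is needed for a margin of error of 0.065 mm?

Margin of error scales as 1/√n, so n₂ = n₁·(E₁/E₂)².
n₂ = 101 × (0.097/0.065)² = 101 × 2.227 = 224.93
Round up: n₂ = 225.

225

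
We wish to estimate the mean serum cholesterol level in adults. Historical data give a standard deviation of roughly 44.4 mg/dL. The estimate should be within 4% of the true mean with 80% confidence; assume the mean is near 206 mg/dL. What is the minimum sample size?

For a mean, the margin of error is E = z·σ/√n, so n = (zσ/E)².
At 80% confidence, z = 1.282.
E = 4% of 206 = 8.24 mg/dL.
n = (1.282 × 44.4 / 8.24)² = 47.72
Round up: n = 48.

48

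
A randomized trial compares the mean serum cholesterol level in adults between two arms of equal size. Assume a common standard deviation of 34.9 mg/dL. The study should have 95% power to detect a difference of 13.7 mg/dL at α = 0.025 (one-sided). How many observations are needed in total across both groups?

338 total

For two equal groups, n per group = 2·((z_α + z_β)·σ/δ)².
z_α = 1.960; z_β = 1.645 (power 95%).
n = 2 × (3.605 × 34.9 / 13.7)² = 2 × 84.34 = 168.68
Round up: n = 169 per group.
Total across both groups: 2 × 169 = 338.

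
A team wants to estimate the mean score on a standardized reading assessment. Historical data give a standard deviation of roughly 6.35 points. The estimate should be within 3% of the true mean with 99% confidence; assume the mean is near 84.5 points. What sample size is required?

42

For a mean, the margin of error is E = z·σ/√n, so n = (zσ/E)².
At 99% confidence, z = 2.576.
E = 3% of 84.5 = 2.535 points.
n = (2.576 × 6.35 / 2.535)² = 41.64
Round up: n = 42.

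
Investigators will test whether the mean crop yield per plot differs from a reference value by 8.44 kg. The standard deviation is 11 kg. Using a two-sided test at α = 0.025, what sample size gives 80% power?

17

For a one-sample z-test, n = ((z_{α/2} + z_β)·σ/δ)².
z_{α/2} = 2.241 (two-sided α = 0.025); z_β = 0.842 (power 80% → β = 0.2).
n = (3.083 × 11 / 8.44)² = 16.15
Round up: n = 17.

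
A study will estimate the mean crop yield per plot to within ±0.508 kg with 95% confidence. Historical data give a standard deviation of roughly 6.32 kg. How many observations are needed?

595

For a mean, the margin of error is E = z·σ/√n, so n = (zσ/E)².
At 95% confidence, z = 1.960.
n = (1.960 × 6.32 / 0.508)² = 594.59
Round up: n = 595.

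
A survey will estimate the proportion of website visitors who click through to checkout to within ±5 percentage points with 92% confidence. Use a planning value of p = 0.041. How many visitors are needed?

n = 49

For a proportion with margin E = 0.05 at 92% confidence, z = 1.751.
n = p̂(1−p̂)(z/E)² = 0.041 × 0.959 × (1.751/0.05)² = 48.22
Round up: n = 49.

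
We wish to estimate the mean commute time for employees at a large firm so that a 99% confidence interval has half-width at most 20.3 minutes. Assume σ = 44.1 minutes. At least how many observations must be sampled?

n = 32

For a mean, the margin of error is E = z·σ/√n, so n = (zσ/E)².
At 99% confidence, z = 2.576.
n = (2.576 × 44.1 / 20.3)² = 31.32
Round up: n = 32.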